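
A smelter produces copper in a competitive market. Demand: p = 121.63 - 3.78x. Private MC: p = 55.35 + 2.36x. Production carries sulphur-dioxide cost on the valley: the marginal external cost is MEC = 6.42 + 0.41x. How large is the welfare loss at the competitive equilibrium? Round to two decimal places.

DWL = 8.98

Market equilibrium (private): 55.35 + 2.36x = 121.63 - 3.78x → x_m = 10.7948.
Social marginal cost = private MC + MEC = 61.77 + 2.77x.
Set SMC = demand: 61.77 + 2.77x = 121.63 - 3.78x → x* = 9.1389.
The welfare-loss triangle has base |x_m − x*| and height MEC(x_m) (the vertical gap between SMC and demand is zero at x* and MEC at x_m).
DWL = ½ × 1.6559 × 10.8459 = 8.9799.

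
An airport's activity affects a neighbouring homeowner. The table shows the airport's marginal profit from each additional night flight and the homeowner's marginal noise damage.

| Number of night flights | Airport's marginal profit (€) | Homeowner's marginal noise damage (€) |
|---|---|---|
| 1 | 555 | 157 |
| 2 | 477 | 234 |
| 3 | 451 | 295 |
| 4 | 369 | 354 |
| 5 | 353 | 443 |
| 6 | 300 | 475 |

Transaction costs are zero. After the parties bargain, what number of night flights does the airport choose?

Bargaining reaches the level where marginal profit last exceeds marginal noise damage.
That holds through level 4 (369 ≥ 354) but not at 5 (353 < 443).

4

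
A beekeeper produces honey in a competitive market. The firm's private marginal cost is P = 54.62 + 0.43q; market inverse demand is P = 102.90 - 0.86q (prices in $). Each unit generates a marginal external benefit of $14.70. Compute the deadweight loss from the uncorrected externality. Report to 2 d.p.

Market equilibrium (private): 54.62 + 0.43q = 102.90 - 0.86q → q_m = 37.4264.
Social marginal cost = private MC − MEB = 39.92 + 0.43q.
Set SMC = demand: 39.92 + 0.43q = 102.90 - 0.86q → q* = 48.8217.
The loss is the area between SMC and demand from q* to q_m; with linear curves that's a triangle of height MEB(q_m).
DWL = ½ × 11.3953 × 14.7000 = 83.7555.

DWL = $83.76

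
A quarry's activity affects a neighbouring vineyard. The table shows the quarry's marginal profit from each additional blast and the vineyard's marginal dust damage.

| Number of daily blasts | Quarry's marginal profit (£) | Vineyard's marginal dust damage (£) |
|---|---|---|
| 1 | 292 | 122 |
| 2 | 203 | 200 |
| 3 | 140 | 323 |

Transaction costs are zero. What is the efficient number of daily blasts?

2

Bargaining reaches the level where marginal profit last exceeds marginal dust damage.
That holds through level 2 (203 ≥ 200) but not at 3 (140 < 323).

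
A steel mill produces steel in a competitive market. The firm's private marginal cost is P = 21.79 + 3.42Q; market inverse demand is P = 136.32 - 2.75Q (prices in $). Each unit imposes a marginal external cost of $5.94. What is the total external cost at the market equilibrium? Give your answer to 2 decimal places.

$110.26

Market equilibrium (private): 21.79 + 3.42Q = 136.32 - 2.75Q → Q_m = 18.5624.
Total external cost = MEC × Q_m = 5.94 × 18.5624 = 110.2607.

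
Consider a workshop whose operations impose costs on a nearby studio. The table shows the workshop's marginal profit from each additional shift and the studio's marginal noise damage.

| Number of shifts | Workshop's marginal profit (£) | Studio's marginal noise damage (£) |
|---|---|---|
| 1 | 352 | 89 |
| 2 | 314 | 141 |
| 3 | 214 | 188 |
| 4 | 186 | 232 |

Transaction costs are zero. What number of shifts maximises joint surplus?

Bargaining reaches the level where marginal profit last exceeds marginal noise damage.
That holds through level 3 (214 ≥ 188) but not at 4 (186 < 232).

3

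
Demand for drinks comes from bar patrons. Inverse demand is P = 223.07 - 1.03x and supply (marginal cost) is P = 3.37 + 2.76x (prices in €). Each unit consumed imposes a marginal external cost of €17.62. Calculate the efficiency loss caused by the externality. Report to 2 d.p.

DWL = €40.96

Market equilibrium (private): 3.37 + 2.76x = 223.07 - 1.03x → x_m = 57.9683.
Social marginal benefit = demand − MEC = 205.45 - 1.03x.
Set SMB = MC: 205.45 - 1.03x = 3.37 + 2.76x → x* = 53.3193.
The welfare-loss triangle has base |x_m − x*| and height MEC(x_m) (the vertical gap between SMB and MC is zero at x* and MEC at x_m).
DWL = ½ × 4.6490 × 17.6200 = 40.9577.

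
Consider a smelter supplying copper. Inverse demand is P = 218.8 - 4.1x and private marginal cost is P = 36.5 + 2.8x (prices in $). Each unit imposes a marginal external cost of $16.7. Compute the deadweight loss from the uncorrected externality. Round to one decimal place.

Market equilibrium (private): 36.5 + 2.8x = 218.8 - 4.1x → x_m = 26.4203.
Social marginal cost = private MC + MEC = 53.2 + 2.8x.
Set SMC = demand: 53.2 + 2.8x = 218.8 - 4.1x → x* = 24.0000.
The loss is the area between SMC and demand from x* to x_m; with linear curves that's a triangle of height MEC(x_m).
DWL = ½ × 2.4203 × 16.7000 = 20.2095.

DWL = $20.2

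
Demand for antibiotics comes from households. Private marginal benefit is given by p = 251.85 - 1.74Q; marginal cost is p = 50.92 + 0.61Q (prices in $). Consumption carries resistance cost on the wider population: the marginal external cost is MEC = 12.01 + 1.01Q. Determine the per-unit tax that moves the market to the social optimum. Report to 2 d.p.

Social marginal benefit = demand − MEC = 239.84 - 2.75Q.
Set SMB = MC: 239.84 - 2.75Q = 50.92 + 0.61Q → Q* = 56.2262.
The Pigouvian tax equals MEC at Q*: 12.01 + 1.01×56.2262 = 68.7985.

tax = $68.80 per unit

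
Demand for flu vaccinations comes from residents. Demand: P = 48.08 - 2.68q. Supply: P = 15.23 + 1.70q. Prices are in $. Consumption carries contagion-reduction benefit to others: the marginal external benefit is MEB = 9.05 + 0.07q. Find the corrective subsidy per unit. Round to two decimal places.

subsidy = $9.73 per unit

Social marginal benefit = demand + MEB = 57.13 - 2.61q.
Set SMB = MC: 57.13 - 2.61q = 15.23 + 1.70q → q* = 9.7216.
The Pigouvian subsidy equals MEB at q*: 9.05 + 0.07×9.7216 = 9.7305.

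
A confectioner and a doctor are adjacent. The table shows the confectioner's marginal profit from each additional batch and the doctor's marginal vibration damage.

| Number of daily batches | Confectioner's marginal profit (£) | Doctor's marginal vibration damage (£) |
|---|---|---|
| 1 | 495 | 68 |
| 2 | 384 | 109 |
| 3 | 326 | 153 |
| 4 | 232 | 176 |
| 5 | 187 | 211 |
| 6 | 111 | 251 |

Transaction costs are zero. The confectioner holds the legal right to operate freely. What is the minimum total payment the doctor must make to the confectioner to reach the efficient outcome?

Left alone the confectioner would choose level 6 (marginal profit stays positive).
Efficient level: k* = 4 (marginal profit ≥ marginal vibration damage through 4).
The doctor must at least cover the confectioner's forgone profit from cutting 6→4: 187 + 111 = 298.

£298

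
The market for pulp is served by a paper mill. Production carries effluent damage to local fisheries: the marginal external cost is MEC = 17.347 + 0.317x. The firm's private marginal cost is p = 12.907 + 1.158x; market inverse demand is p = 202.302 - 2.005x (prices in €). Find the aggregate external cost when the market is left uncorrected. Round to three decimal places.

Market equilibrium (private): 12.907 + 1.158x = 202.302 - 2.005x → x_m = 59.8783.
Total external cost = ∫₀^{x_m} (17.347 + 0.317x) dx = 17.347×59.8783 + ½×0.317×59.8783² = 1606.9965.

€1606.996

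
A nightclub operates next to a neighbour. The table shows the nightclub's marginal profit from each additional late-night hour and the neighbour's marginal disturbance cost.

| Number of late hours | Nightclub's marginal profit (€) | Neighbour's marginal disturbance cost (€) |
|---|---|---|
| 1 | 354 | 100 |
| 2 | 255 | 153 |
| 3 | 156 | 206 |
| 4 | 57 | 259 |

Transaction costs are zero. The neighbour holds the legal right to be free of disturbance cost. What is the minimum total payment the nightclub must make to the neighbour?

€253

Efficient level: marginal profit ≥ marginal disturbance cost through level 2, so k* = 2.
With the neighbour holding the right, the nightclub must at least compensate total damage at k*: 100 + 153 = 253.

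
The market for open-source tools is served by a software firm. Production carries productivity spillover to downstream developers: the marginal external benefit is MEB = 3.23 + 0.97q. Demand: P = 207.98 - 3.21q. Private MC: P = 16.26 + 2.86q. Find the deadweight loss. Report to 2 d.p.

Market equilibrium (private): 16.26 + 2.86q = 207.98 - 3.21q → q_m = 31.5848.
Social marginal cost = private MC − MEB = 13.03 + 1.89q.
Set SMC = demand: 13.03 + 1.89q = 207.98 - 3.21q → q* = 38.2255.
Height of the DWL triangle at q_m is demand(q_m) − SMC(q_m) = MEB(q_m) = 33.8673.
DWL = ½ × 6.6407 × 33.8673 = 112.4513.

DWL = 112.45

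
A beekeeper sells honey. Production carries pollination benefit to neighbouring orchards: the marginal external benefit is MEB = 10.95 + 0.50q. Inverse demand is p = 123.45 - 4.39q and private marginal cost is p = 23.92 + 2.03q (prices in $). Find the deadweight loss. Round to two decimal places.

Market equilibrium (private): 23.92 + 2.03q = 123.45 - 4.39q → q_m = 15.5031.
Social marginal cost = private MC − MEB = 12.97 + 1.53q.
Set SMC = demand: 12.97 + 1.53q = 123.45 - 4.39q → q* = 18.6622.
The welfare-loss triangle has base |q_m − q*| and height MEB(q_m) (the vertical gap between SMC and demand is zero at q* and MEB at q_m).
DWL = ½ × 3.1591 × 18.7016 = 29.5401.

DWL = $29.54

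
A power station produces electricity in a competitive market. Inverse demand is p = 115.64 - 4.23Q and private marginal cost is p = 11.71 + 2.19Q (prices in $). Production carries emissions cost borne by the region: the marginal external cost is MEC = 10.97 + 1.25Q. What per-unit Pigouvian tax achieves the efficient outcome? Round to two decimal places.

tax = $26.12 per unit

Social marginal cost = private MC + MEC = 22.68 + 3.44Q.
Set SMC = demand: 22.68 + 3.44Q = 115.64 - 4.23Q → Q* = 12.1199.
The Pigouvian tax equals MEC at Q*: 10.97 + 1.25×12.1199 = 26.1199.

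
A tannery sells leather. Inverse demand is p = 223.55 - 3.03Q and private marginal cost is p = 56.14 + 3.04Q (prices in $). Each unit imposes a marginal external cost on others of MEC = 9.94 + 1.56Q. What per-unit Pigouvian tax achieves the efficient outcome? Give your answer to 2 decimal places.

tax = $42.14 per unit

Social marginal cost = private MC + MEC = 66.08 + 4.60Q.
Set SMC = demand: 66.08 + 4.60Q = 223.55 - 3.03Q → Q* = 20.6383.
The Pigouvian tax equals MEC at Q*: 9.94 + 1.56×20.6383 = 42.1357.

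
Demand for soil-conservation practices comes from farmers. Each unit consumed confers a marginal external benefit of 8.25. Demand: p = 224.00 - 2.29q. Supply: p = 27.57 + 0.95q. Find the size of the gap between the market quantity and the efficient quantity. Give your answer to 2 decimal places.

2.55 units

Market equilibrium (private): 27.57 + 0.95q = 224.00 - 2.29q → q_m = 60.6265.
Social marginal benefit = demand + MEB = 232.25 - 2.29q.
Set SMB = MC: 232.25 - 2.29q = 27.57 + 0.95q → q* = 63.1728.
Gap = |60.6265 − 63.1728| = 2.5463.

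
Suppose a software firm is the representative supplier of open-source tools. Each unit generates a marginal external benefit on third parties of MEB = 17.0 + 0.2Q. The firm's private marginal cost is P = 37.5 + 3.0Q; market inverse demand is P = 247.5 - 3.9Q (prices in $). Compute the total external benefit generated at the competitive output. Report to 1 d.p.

Market equilibrium (private): 37.5 + 3.0Q = 247.5 - 3.9Q → Q_m = 30.4348.
Total external benefit = ∫₀^{Q_m} (17.0 + 0.2Q) dQ = 17.0×30.4348 + ½×0.2×30.4348² = 610.0193.

$610.0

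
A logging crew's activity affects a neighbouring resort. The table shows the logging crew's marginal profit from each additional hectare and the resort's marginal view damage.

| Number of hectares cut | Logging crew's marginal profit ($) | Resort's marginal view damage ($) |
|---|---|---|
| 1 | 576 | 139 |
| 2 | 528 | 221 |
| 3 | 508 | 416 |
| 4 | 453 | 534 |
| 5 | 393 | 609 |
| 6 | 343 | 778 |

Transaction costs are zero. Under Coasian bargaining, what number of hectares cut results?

3

Bargaining reaches the level where marginal profit last exceeds marginal view damage.
That holds through level 3 (508 ≥ 416) but not at 4 (453 < 534).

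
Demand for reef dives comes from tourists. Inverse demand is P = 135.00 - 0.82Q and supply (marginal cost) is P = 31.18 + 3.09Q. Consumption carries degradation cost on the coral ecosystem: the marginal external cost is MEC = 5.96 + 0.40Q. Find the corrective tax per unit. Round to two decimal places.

Social marginal benefit = demand − MEC = 129.04 - 1.22Q.
Set SMB = MC: 129.04 - 1.22Q = 31.18 + 3.09Q → Q* = 22.7053.
The Pigouvian tax equals MEC at Q*: 5.96 + 0.40×22.7053 = 15.0421.

tax = 15.04 per unit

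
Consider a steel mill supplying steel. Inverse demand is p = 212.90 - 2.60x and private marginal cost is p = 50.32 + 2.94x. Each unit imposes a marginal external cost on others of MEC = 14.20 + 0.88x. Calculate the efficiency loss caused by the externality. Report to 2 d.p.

Market equilibrium (private): 50.32 + 2.94x = 212.90 - 2.60x → x_m = 29.3466.
Social marginal cost = private MC + MEC = 64.52 + 3.82x.
Set SMC = demand: 64.52 + 3.82x = 212.90 - 2.60x → x* = 23.1121.
Height of the DWL triangle at x_m is SMC(x_m) − demand(x_m) = MEC(x_m) = 40.0250.
DWL = ½ × 6.2345 × 40.0250 = 124.7679.

DWL = 124.77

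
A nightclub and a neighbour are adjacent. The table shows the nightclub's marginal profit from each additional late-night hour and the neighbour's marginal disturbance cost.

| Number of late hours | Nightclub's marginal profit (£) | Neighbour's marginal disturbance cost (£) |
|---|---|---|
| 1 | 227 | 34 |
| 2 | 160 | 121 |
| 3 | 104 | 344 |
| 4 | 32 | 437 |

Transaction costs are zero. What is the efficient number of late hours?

2

Bargaining reaches the level where marginal profit last exceeds marginal disturbance cost.
That holds through level 2 (160 ≥ 121) but not at 3 (104 < 344).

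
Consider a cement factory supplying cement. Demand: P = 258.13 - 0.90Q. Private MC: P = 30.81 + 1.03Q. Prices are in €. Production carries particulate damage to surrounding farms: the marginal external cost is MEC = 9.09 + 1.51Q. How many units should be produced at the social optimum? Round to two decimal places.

Q* = 63.44

Social marginal cost = private MC + MEC = 39.90 + 2.54Q.
Set SMC = demand: 39.90 + 2.54Q = 258.13 - 0.90Q → Q* = 63.4390.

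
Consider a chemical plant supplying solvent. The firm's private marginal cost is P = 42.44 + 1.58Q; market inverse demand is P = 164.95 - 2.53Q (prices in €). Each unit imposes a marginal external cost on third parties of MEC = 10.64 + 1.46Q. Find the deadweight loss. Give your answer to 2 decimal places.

DWL = €263.31

Market equilibrium (private): 42.44 + 1.58Q = 164.95 - 2.53Q → Q_m = 29.8078.
Social marginal cost = private MC + MEC = 53.08 + 3.04Q.
Set SMC = demand: 53.08 + 3.04Q = 164.95 - 2.53Q → Q* = 20.0844.
Between Q* and Q_m the wedge SMC − demand runs linearly from 0 to MEC(Q_m), so the loss is a triangle.
DWL = ½ × 9.7234 × 54.1594 = 263.3068.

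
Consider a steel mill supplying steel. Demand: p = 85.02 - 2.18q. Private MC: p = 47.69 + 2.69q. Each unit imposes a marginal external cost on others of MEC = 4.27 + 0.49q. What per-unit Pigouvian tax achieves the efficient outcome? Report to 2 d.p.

Social marginal cost = private MC + MEC = 51.96 + 3.18q.
Set SMC = demand: 51.96 + 3.18q = 85.02 - 2.18q → q* = 6.1679.
The Pigouvian tax equals MEC at q*: 4.27 + 0.49×6.1679 = 7.2923.

tax = 7.29 per unit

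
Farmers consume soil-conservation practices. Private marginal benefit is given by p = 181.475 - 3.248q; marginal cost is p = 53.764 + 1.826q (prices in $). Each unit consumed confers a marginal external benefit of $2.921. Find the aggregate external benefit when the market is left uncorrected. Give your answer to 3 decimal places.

$73.521

Market equilibrium (private): 53.764 + 1.826q = 181.475 - 3.248q → q_m = 25.1697.
Total external benefit = MEB × q_m = 2.921 × 25.1697 = 73.5207.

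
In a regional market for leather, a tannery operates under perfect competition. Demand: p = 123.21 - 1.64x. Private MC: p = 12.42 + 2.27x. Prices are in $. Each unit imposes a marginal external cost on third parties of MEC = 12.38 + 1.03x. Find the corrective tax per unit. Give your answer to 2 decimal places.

Social marginal cost = private MC + MEC = 24.80 + 3.30x.
Set SMC = demand: 24.80 + 3.30x = 123.21 - 1.64x → x* = 19.9211.
The Pigouvian tax equals MEC at x*: 12.38 + 1.03×19.9211 = 32.8987.

tax = $32.90 per unit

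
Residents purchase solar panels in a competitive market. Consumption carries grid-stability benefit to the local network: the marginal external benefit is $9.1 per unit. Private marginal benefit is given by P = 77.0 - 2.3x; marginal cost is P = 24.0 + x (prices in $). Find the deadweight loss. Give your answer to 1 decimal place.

Market equilibrium (private): 24.0 + x = 77.0 - 2.3x → x_m = 16.0606.
Social marginal benefit = demand + MEB = 86.1 - 2.3x.
Set SMB = MC: 86.1 - 2.3x = 24.0 + x → x* = 18.8182.
Between x* and x_m the wedge SMB − MC runs linearly from 0 to MEB(x_m), so the loss is a triangle.
DWL = ½ × 2.7576 × 9.1000 = 12.5471.

DWL = $12.5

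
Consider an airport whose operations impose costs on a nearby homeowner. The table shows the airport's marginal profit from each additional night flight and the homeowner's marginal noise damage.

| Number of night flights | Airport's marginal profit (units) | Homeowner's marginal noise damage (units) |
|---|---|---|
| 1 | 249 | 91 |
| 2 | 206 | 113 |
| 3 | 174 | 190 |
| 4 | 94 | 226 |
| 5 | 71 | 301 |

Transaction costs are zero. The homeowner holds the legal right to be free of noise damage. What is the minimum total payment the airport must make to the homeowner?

204

Efficient level: marginal profit ≥ marginal noise damage through level 2, so k* = 2.
With the homeowner holding the right, the airport must at least compensate total damage at k*: 91 + 113 = 204.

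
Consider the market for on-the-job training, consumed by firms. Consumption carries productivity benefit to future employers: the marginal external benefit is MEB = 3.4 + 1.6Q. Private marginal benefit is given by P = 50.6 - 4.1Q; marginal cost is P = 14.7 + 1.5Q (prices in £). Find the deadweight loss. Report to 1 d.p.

DWL = £23.3

Market equilibrium (private): 14.7 + 1.5Q = 50.6 - 4.1Q → Q_m = 6.4107.
Social marginal benefit = demand + MEB = 54.0 - 2.5Q.
Set SMB = MC: 54.0 - 2.5Q = 14.7 + 1.5Q → Q* = 9.8250.
The loss is the area between SMB and MC from Q* to Q_m; with linear curves that's a triangle of height MEB(Q_m).
DWL = ½ × 3.4143 × 13.6571 = 23.3147.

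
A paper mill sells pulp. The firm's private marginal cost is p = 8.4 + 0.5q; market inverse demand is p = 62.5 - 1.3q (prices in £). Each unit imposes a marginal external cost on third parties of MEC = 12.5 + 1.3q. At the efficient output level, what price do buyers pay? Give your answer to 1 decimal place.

P = £45.1

Social marginal cost = private MC + MEC = 20.9 + 1.8q.
Set SMC = demand: 20.9 + 1.8q = 62.5 - 1.3q → q* = 13.4194.
Consumer price on the demand curve at q*: 62.5 − 1.3×13.4194 = 45.0548.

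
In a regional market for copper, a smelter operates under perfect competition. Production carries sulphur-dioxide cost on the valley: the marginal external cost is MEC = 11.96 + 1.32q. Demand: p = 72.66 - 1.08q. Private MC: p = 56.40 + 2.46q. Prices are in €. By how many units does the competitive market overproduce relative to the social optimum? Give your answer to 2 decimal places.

Market equilibrium (private): 56.40 + 2.46q = 72.66 - 1.08q → q_m = 4.5932.
Social marginal cost = private MC + MEC = 68.36 + 3.78q.
Set SMC = demand: 68.36 + 3.78q = 72.66 - 1.08q → q* = 0.8848.
Gap = |4.5932 − 0.8848| = 3.7084.

3.71 units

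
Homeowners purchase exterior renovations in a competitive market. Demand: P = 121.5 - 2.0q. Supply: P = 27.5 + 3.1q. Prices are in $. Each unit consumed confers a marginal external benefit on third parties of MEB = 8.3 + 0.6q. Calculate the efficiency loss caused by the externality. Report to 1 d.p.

Market equilibrium (private): 27.5 + 3.1q = 121.5 - 2.0q → q_m = 18.4314.
Social marginal benefit = demand + MEB = 129.8 - 1.4q.
Set SMB = MC: 129.8 - 1.4q = 27.5 + 3.1q → q* = 22.7333.
Between q* and q_m the wedge SMB − MC runs linearly from 0 to MEB(q_m), so the loss is a triangle.
DWL = ½ × 4.3019 × 19.3588 = 41.6398.

DWL = $41.6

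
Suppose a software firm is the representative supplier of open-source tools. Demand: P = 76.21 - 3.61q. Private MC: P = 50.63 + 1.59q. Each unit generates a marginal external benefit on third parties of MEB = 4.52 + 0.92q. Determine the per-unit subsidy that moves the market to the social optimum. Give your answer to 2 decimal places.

Social marginal cost = private MC − MEB = 46.11 + 0.67q.
Set SMC = demand: 46.11 + 0.67q = 76.21 - 3.61q → q* = 7.0327.
The Pigouvian subsidy equals MEB at q*: 4.52 + 0.92×7.0327 = 10.9901.

subsidy = 10.99 per unit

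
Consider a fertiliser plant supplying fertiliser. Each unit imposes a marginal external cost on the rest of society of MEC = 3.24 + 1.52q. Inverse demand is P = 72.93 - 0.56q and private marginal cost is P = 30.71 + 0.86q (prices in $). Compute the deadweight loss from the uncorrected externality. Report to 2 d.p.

DWL = $398.94

Market equilibrium (private): 30.71 + 0.86q = 72.93 - 0.56q → q_m = 29.7324.
Social marginal cost = private MC + MEC = 33.95 + 2.38q.
Set SMC = demand: 33.95 + 2.38q = 72.93 - 0.56q → q* = 13.2585.
The welfare-loss triangle has base |q_m − q*| and height MEC(q_m) (the vertical gap between SMC and demand is zero at q* and MEC at q_m).
DWL = ½ × 16.4739 × 48.4332 = 398.9418.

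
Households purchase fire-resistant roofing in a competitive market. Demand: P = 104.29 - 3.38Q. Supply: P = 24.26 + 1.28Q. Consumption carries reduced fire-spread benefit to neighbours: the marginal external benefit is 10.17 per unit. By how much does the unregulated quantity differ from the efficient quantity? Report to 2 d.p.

Market equilibrium (private): 24.26 + 1.28Q = 104.29 - 3.38Q → Q_m = 17.1738.
Social marginal benefit = demand + MEB = 114.46 - 3.38Q.
Set SMB = MC: 114.46 - 3.38Q = 24.26 + 1.28Q → Q* = 19.3562.
Gap = |17.1738 − 19.3562| = 2.1824.

2.18 units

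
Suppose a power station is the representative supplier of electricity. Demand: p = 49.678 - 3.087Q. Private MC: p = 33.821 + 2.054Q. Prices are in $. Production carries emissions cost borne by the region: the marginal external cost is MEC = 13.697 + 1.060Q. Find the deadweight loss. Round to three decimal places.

Market equilibrium (private): 33.821 + 2.054Q = 49.678 - 3.087Q → Q_m = 3.0844.
Social marginal cost = private MC + MEC = 47.518 + 3.114Q.
Set SMC = demand: 47.518 + 3.114Q = 49.678 - 3.087Q → Q* = 0.3483.
Height of the DWL triangle at Q_m is SMC(Q_m) − demand(Q_m) = MEC(Q_m) = 16.9665.
DWL = ½ × 2.7361 × 16.9665 = 23.2110.

DWL = $23.211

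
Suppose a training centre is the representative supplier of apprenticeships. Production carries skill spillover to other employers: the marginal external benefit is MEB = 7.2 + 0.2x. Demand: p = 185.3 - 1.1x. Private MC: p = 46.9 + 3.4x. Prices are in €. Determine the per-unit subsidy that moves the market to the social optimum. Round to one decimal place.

Social marginal cost = private MC − MEB = 39.7 + 3.2x.
Set SMC = demand: 39.7 + 3.2x = 185.3 - 1.1x → x* = 33.8605.
The Pigouvian subsidy equals MEB at x*: 7.2 + 0.2×33.8605 = 13.9721.

subsidy = €14.0 per unit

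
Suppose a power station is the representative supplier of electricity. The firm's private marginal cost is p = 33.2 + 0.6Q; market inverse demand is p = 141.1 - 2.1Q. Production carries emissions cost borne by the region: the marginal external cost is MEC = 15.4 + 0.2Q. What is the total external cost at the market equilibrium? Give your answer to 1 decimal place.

Market equilibrium (private): 33.2 + 0.6Q = 141.1 - 2.1Q → Q_m = 39.9630.
Total external cost = ∫₀^{Q_m} (15.4 + 0.2Q) dQ = 15.4×39.9630 + ½×0.2×39.9630² = 775.1343.

775.1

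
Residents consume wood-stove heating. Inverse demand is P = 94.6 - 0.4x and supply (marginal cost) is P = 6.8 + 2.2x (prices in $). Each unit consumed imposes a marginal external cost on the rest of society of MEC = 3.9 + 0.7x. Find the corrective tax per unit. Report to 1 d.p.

Social marginal benefit = demand − MEC = 90.7 - 1.1x.
Set SMB = MC: 90.7 - 1.1x = 6.8 + 2.2x → x* = 25.4242.
The Pigouvian tax equals MEC at x*: 3.9 + 0.7×25.4242 = 21.6969.

tax = $21.7 per unit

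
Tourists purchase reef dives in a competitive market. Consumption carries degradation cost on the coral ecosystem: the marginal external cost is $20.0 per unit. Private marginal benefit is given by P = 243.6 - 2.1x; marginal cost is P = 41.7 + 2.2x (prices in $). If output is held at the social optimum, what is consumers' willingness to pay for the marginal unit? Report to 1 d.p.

Social marginal benefit = demand − MEC = 223.6 - 2.1x.
Set SMB = MC: 223.6 - 2.1x = 41.7 + 2.2x → x* = 42.3023.
Consumer price on the demand curve at x*: 243.6 − 2.1×42.3023 = 154.7652.

P = $154.8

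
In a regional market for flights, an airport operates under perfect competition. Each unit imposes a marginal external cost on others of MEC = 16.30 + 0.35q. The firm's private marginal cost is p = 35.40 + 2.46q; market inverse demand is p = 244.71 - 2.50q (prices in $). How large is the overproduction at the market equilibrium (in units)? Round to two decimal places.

Market equilibrium (private): 35.40 + 2.46q = 244.71 - 2.50q → q_m = 42.1996.
Social marginal cost = private MC + MEC = 51.70 + 2.81q.
Set SMC = demand: 51.70 + 2.81q = 244.71 - 2.50q → q* = 36.3484.
Gap = |42.1996 − 36.3484| = 5.8512.

5.85 units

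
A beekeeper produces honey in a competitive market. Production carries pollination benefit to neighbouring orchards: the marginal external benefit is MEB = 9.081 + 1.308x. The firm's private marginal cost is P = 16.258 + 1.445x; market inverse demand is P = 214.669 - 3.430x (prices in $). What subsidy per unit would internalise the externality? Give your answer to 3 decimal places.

Social marginal cost = private MC − MEB = 7.177 + 0.137x.
Set SMC = demand: 7.177 + 0.137x = 214.669 - 3.430x → x* = 58.1699.
The Pigouvian subsidy equals MEB at x*: 9.081 + 1.308×58.1699 = 85.1672.

subsidy = $85.167 per unit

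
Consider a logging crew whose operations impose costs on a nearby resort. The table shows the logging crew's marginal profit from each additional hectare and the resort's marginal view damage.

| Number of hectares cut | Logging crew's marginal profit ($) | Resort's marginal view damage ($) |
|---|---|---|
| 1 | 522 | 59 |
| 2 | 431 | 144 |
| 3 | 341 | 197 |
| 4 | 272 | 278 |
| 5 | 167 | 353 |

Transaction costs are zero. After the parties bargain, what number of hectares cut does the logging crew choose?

3

Bargaining reaches the level where marginal profit last exceeds marginal view damage.
That holds through level 3 (341 ≥ 197) but not at 4 (272 < 278).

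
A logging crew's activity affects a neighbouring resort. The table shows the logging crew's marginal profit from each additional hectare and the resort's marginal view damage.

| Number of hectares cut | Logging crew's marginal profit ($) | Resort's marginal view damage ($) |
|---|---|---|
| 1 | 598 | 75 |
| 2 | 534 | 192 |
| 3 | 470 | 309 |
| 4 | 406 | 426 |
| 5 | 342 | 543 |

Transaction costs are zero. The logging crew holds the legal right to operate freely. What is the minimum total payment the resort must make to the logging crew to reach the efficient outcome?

$748

Left alone the logging crew would choose level 5 (marginal profit stays positive).
Efficient level: k* = 3 (marginal profit ≥ marginal view damage through 3).
The resort must at least cover the logging crew's forgone profit from cutting 5→3: 406 + 342 = 748.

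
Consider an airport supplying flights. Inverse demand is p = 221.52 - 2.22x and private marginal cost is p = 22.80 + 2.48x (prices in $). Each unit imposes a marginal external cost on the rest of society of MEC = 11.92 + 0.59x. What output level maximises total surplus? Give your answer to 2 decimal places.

x* = 35.31

Social marginal cost = private MC + MEC = 34.72 + 3.07x.
Set SMC = demand: 34.72 + 3.07x = 221.52 - 2.22x → x* = 35.3119.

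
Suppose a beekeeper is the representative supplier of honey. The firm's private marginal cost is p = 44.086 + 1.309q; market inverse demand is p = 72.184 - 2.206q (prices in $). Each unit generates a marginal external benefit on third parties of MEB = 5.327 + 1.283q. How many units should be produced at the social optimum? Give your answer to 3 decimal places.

q* = 14.975

Social marginal cost = private MC − MEB = 38.759 + 0.026q.
Set SMC = demand: 38.759 + 0.026q = 72.184 - 2.206q → q* = 14.9754.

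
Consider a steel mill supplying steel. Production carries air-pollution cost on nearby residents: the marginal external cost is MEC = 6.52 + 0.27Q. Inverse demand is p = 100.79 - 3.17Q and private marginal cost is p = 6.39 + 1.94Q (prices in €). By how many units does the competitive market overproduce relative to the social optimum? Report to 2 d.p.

Market equilibrium (private): 6.39 + 1.94Q = 100.79 - 3.17Q → Q_m = 18.4736.
Social marginal cost = private MC + MEC = 12.91 + 2.21Q.
Set SMC = demand: 12.91 + 2.21Q = 100.79 - 3.17Q → Q* = 16.3346.
Gap = |18.4736 − 16.3346| = 2.1390.

2.14 units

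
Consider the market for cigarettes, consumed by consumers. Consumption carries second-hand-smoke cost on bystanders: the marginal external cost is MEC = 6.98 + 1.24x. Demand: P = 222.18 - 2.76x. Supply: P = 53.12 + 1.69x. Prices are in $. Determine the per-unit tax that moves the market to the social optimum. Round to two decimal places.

Social marginal benefit = demand − MEC = 215.20 - 4.00x.
Set SMB = MC: 215.20 - 4.00x = 53.12 + 1.69x → x* = 28.4851.
The Pigouvian tax equals MEC at x*: 6.98 + 1.24×28.4851 = 42.3015.

tax = $42.30 per unit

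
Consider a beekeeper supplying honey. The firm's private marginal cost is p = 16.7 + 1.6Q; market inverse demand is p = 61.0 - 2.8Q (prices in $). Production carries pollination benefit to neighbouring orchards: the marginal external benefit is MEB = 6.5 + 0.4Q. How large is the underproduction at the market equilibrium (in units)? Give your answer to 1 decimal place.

2.6 units

Market equilibrium (private): 16.7 + 1.6Q = 61.0 - 2.8Q → Q_m = 10.0682.
Social marginal cost = private MC − MEB = 10.2 + 1.2Q.
Set SMC = demand: 10.2 + 1.2Q = 61.0 - 2.8Q → Q* = 12.7000.
Gap = |10.0682 − 12.7000| = 2.6318.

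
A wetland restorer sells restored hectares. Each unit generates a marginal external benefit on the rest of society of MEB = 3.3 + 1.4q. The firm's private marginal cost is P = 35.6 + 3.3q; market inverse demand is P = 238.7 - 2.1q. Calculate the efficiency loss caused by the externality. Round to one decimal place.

DWL = 391.4

Market equilibrium (private): 35.6 + 3.3q = 238.7 - 2.1q → q_m = 37.6111.
Social marginal cost = private MC − MEB = 32.3 + 1.9q.
Set SMC = demand: 32.3 + 1.9q = 238.7 - 2.1q → q* = 51.6000.
The loss is the area between SMC and demand from q* to q_m; with linear curves that's a triangle of height MEB(q_m).
DWL = ½ × 13.9889 × 55.9556 = 391.3786.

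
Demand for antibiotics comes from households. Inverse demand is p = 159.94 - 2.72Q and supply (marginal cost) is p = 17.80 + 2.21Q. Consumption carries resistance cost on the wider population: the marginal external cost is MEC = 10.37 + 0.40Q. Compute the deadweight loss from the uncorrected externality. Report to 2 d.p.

DWL = 45.00

Market equilibrium (private): 17.80 + 2.21Q = 159.94 - 2.72Q → Q_m = 28.8316.
Social marginal benefit = demand − MEC = 149.57 - 3.12Q.
Set SMB = MC: 149.57 - 3.12Q = 17.80 + 2.21Q → Q* = 24.7223.
Between Q* and Q_m the wedge MC − SMB runs linearly from 0 to MEC(Q_m), so the loss is a triangle.
DWL = ½ × 4.1093 × 21.9027 = 45.0024.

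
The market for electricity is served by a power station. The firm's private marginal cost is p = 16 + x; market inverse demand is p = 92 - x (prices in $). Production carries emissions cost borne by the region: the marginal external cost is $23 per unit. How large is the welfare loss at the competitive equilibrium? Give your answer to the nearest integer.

Market equilibrium (private): 16 + x = 92 - x → x_m = 38.0000.
Social marginal cost = private MC + MEC = 39 + x.
Set SMC = demand: 39 + x = 92 - x → x* = 26.5000.
Between x* and x_m the wedge SMC − demand runs linearly from 0 to MEC(x_m), so the loss is a triangle.
DWL = ½ × 11.5000 × 23.0000 = 132.2500.

DWL = $132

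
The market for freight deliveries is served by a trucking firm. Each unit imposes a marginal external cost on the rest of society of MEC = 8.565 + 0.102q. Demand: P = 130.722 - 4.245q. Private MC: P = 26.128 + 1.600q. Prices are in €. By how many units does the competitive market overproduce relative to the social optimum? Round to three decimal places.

1.747 units

Market equilibrium (private): 26.128 + 1.600q = 130.722 - 4.245q → q_m = 17.8946.
Social marginal cost = private MC + MEC = 34.693 + 1.702q.
Set SMC = demand: 34.693 + 1.702q = 130.722 - 4.245q → q* = 16.1475.
Gap = |17.8946 − 16.1475| = 1.7471.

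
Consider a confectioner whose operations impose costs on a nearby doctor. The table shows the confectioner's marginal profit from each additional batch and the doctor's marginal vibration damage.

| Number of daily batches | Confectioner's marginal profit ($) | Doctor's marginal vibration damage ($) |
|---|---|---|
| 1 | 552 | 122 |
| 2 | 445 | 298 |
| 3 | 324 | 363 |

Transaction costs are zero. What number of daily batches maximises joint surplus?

Bargaining reaches the level where marginal profit last exceeds marginal vibration damage.
That holds through level 2 (445 ≥ 298) but not at 3 (324 < 363).

2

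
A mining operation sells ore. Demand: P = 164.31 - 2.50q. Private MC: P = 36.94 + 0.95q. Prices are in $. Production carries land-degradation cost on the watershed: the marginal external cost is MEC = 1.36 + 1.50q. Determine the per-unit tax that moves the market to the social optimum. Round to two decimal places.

tax = $39.54 per unit

Social marginal cost = private MC + MEC = 38.30 + 2.45q.
Set SMC = demand: 38.30 + 2.45q = 164.31 - 2.50q → q* = 25.4566.
The Pigouvian tax equals MEC at q*: 1.36 + 1.50×25.4566 = 39.5449.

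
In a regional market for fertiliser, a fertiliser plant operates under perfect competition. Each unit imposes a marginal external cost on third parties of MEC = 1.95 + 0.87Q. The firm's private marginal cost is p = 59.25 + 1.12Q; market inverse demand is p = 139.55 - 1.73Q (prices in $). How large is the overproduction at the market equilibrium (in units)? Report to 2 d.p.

7.11 units

Market equilibrium (private): 59.25 + 1.12Q = 139.55 - 1.73Q → Q_m = 28.1754.
Social marginal cost = private MC + MEC = 61.20 + 1.99Q.
Set SMC = demand: 61.20 + 1.99Q = 139.55 - 1.73Q → Q* = 21.0618.
Gap = |28.1754 − 21.0618| = 7.1136.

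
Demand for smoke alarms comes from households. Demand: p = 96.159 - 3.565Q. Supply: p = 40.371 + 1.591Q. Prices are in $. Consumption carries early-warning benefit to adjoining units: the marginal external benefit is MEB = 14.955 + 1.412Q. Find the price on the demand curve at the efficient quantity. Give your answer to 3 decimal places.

P = $28.798

Social marginal benefit = demand + MEB = 111.114 - 2.153Q.
Set SMB = MC: 111.114 - 2.153Q = 40.371 + 1.591Q → Q* = 18.8950.
Consumer price on the demand curve at Q*: 96.159 − 3.565×18.8950 = 28.7983.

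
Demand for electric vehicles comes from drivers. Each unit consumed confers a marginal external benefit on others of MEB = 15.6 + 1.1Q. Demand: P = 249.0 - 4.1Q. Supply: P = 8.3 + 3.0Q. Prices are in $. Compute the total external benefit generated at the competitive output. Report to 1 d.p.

$1161.0

Market equilibrium (private): 8.3 + 3.0Q = 249.0 - 4.1Q → Q_m = 33.9014.
Total external benefit = ∫₀^{Q_m} (15.6 + 1.1Q) dQ = 15.6×33.9014 + ½×1.1×33.9014² = 1160.9795.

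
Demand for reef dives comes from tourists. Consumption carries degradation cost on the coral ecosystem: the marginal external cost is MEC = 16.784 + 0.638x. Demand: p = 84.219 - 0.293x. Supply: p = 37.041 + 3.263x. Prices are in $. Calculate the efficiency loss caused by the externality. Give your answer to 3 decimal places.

DWL = $76.000

Market equilibrium (private): 37.041 + 3.263x = 84.219 - 0.293x → x_m = 13.2672.
Social marginal benefit = demand − MEC = 67.435 - 0.931x.
Set SMB = MC: 67.435 - 0.931x = 37.041 + 3.263x → x* = 7.2470.
The welfare-loss triangle has base |x_m − x*| and height MEC(x_m) (the vertical gap between SMB and MC is zero at x* and MEC at x_m).
DWL = ½ × 6.0202 × 25.2484 = 76.0002.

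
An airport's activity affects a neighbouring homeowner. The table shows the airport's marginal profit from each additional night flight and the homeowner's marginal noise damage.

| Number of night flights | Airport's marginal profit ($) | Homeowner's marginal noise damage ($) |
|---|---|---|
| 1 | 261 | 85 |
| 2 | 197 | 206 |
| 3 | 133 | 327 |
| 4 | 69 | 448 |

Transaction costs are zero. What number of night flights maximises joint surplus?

Bargaining reaches the level where marginal profit last exceeds marginal noise damage.
That holds through level 1 (261 ≥ 85) but not at 2 (197 < 206).

1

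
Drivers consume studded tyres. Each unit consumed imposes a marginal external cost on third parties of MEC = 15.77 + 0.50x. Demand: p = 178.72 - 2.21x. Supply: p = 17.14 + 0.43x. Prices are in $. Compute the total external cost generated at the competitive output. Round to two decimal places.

Market equilibrium (private): 17.14 + 0.43x = 178.72 - 2.21x → x_m = 61.2045.
Total external cost = ∫₀^{x_m} (15.77 + 0.50x) dx = 15.77×61.2045 + ½×0.50×61.2045² = 1901.6927.

$1901.69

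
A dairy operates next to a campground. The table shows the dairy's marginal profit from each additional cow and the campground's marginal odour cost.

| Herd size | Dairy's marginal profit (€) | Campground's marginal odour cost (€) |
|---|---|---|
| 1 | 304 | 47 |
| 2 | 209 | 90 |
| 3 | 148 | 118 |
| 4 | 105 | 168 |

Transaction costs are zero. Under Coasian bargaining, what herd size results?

Bargaining reaches the level where marginal profit last exceeds marginal odour cost.
That holds through level 3 (148 ≥ 118) but not at 4 (105 < 168).

3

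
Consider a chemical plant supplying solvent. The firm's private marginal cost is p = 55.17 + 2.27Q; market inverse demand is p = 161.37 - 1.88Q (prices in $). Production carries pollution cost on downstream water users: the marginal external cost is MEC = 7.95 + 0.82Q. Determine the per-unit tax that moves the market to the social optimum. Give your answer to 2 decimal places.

Social marginal cost = private MC + MEC = 63.12 + 3.09Q.
Set SMC = demand: 63.12 + 3.09Q = 161.37 - 1.88Q → Q* = 19.7686.
The Pigouvian tax equals MEC at Q*: 7.95 + 0.82×19.7686 = 24.1603.

tax = $24.16 per unit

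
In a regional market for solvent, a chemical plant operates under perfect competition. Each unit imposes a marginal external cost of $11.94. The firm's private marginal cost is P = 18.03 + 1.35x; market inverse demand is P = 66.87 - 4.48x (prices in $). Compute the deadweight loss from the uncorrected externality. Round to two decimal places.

DWL = $12.23

Market equilibrium (private): 18.03 + 1.35x = 66.87 - 4.48x → x_m = 8.3774.
Social marginal cost = private MC + MEC = 29.97 + 1.35x.
Set SMC = demand: 29.97 + 1.35x = 66.87 - 4.48x → x* = 6.3293.
The loss is the area between SMC and demand from x* to x_m; with linear curves that's a triangle of height MEC(x_m).
DWL = ½ × 2.0481 × 11.9400 = 12.2272.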